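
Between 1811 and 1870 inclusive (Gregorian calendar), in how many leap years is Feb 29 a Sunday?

Leap years in 1811–1870: 15 of them.
Feb 29 weekday advances by 5 (mod 7) from one leap year to the next four years later (or differs when a century non-leap intervenes).
Leap-day weekdays: 1812:Sat 1816:Thu 1820:Tue 1824:Sun✓ 1828:Fri 1832:Wed 1836:Mon 1840:Sat 1844:Thu 1848:Tue 1852:Sun✓ 1856:Fri 1860:Wed 1864:Mon 1868:Sat
Sunday: 1824, 1852 → 2.

2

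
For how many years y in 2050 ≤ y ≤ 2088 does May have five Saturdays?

17

May has 31 days; it has five Saturdays when Saturday falls among the first (month-length − 28) days — i.e. when May 1 is one of Saturday/Friday/Thursday.
May 1 by year: 2050:Sun 2051:Mon 2052:Wed 2053:Thu✓ 2054:Fri✓ 2055:Sat✓ 2056:Mon 2057:Tue 2058:Wed 2059:Thu✓ 2060:Sat✓ 2061:Sun 2062:Mon 2063:Tue 2064:Thu✓ …(9 more)… 2074:Tue 2075:Wed 2076:Fri✓ 2077:Sat✓ 2078:Sun 2079:Mon 2080:Wed 2081:Thu✓ 2082:Fri✓ 2083:Sat✓ 2084:Mon 2085:Tue 2086:Wed 2087:Thu✓ 2088:Sat✓
Years with five Saturdays: 2053, 2054, 2055, 2059, 2060, 2064, 2065, 2066, 2070, 2071, 2076, 2077, 2081, 2082, 2083, 2087, 2088 → 17.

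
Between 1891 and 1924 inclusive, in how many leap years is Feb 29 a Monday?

Leap years in 1891–1924: 8 of them.
Feb 29 weekday advances by 5 (mod 7) from one leap year to the next four years later (or differs when a century non-leap intervenes).
Leap-day weekdays: 1892:Mon✓ 1896:Sat 1904:Mon✓ 1908:Sat 1912:Thu 1916:Tue 1920:Sun 1924:Fri
Monday: 1892, 1904 → 2.

2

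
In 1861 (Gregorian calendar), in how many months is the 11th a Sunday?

1

Check the 11th of each month of 1861: Jan 11: Fri, Feb 11: Mon, Mar 11: Mon, Apr 11: Thu, May 11: Sat, Jun 11: Tue, Jul 11: Thu, Aug 11: Sun, Sep 11: Wed, Oct 11: Fri, Nov 11: Mon, Dec 11: Wed.
Sunday occurs in August — 1 month.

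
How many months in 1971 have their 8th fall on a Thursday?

Check the 8th of each month of 1971: Jan 8: Fri, Feb 8: Mon, Mar 8: Mon, Apr 8: Thu, May 8: Sat, Jun 8: Tue, Jul 8: Thu, Aug 8: Sun, Sep 8: Wed, Oct 8: Fri, Nov 8: Mon, Dec 8: Wed.
Thursday occurs in April, July — 2 months.

2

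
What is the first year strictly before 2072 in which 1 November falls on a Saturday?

From one year to the next, a fixed date's weekday advances by 1, or by 2 when a Feb 29 lies between the two dates.
2072: November 1 is Tuesday.
2071: Sunday (−2)
2070: Saturday (−1)
1 November falls on a Saturday in 2070.

2070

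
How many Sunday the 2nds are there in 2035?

Check the 2nd of each month of 2035: Jan 2: Tue, Feb 2: Fri, Mar 2: Fri, Apr 2: Mon, May 2: Wed, Jun 2: Sat, Jul 2: Mon, Aug 2: Thu, Sep 2: Sun, Oct 2: Tue, Nov 2: Fri, Dec 2: Sun.
Sunday occurs in September, December — 2 months.

2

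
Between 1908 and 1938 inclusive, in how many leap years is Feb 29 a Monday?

Leap years in 1908–1938: 8 of them.
Feb 29 weekday advances by 5 (mod 7) from one leap year to the next four years later (or differs when a century non-leap intervenes).
Leap-day weekdays: 1908:Sat 1912:Thu 1916:Tue 1920:Sun 1924:Fri 1928:Wed 1932:Mon✓ 1936:Sat
Monday: 1932 → 1.

1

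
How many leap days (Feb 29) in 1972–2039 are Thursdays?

Leap years in 1972–2039: 17 of them.
Feb 29 weekday advances by 5 (mod 7) from one leap year to the next four years later (or differs when a century non-leap intervenes).
Leap-day weekdays: 1972:Tue 1976:Sun 1980:Fri 1984:Wed 1988:Mon 1992:Sat 1996:Thu✓ 2000:Tue 2004:Sun 2008:Fri 2012:Wed 2016:Mon 2020:Sat 2024:Thu✓ 2028:Tue 2032:Sun 2036:Fri
Thursday: 1996, 2024 → 2.

2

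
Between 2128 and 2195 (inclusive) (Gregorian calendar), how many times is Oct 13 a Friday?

Track Oct 13's weekday year by year (advancing +1, or +2 across a Feb 29):
  2128: Wed  2129: Thu (+1)  2130: Fri (+1) ✓  2131: Sat (+1)  2132: Mon (+2)
  2133: Tue (+1)  2134: Wed (+1)  2135: Thu (+1)  2136: Sat (+2)  2137: Sun (+1)
  2138: Mon (+1)  2139: Tue (+1)  2140: Thu (+2)  2141: Fri (+1) ✓  … (40 more years) …
  2182: Sun (+1)  2183: Mon (+1)  2184: Wed (+2)  2185: Thu (+1)  2186: Fri (+1) ✓
  2187: Sat (+1)  2188: Mon (+2)  2189: Tue (+1)  2190: Wed (+1)  2191: Thu (+1)
  2192: Sat (+2)  2193: Sun (+1)  2194: Mon (+1)  2195: Tue (+1)
Friday years: 2130, 2141, 2147, 2152, 2158, 2169, 2175, 2180, 2186 — 9 in total.

9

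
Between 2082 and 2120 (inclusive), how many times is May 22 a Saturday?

6

Track May 22's weekday year by year (advancing +1, or +2 across a Feb 29):
  2082: Fri  2083: Sat (+1) ✓  2084: Mon (+2)  2085: Tue (+1)  2086: Wed (+1)
  2087: Thu (+1)  2088: Sat (+2) ✓  2089: Sun (+1)  2090: Mon (+1)  2091: Tue (+1)
  2092: Thu (+2)  2093: Fri (+1)  2094: Sat (+1) ✓  2095: Sun (+1)  … (11 more years) …
  2107: Sun (+1)  2108: Tue (+2)  2109: Wed (+1)  2110: Thu (+1)  2111: Fri (+1)
  2112: Sun (+2)  2113: Mon (+1)  2114: Tue (+1)  2115: Wed (+1)  2116: Fri (+2)
  2117: Sat (+1) ✓  2118: Sun (+1)  2119: Mon (+1)  2120: Wed (+2)
Saturday years: 2083, 2088, 2094, 2100, 2106, 2117 — 6 in total.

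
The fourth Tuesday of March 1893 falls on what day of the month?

March 1, 1893 is a Wednesday, so the first Tuesday is the 7th.
The fourth Tuesday is 7 + 21 = 28.

28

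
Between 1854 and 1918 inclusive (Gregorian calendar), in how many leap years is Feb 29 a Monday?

3

Leap years in 1854–1918: 15 of them.
Feb 29 weekday advances by 5 (mod 7) from one leap year to the next four years later (or differs when a century non-leap intervenes).
Leap-day weekdays: 1856:Fri 1860:Wed 1864:Mon✓ 1868:Sat 1872:Thu 1876:Tue 1880:Sun 1884:Fri 1888:Wed 1892:Mon✓ 1896:Sat 1904:Mon✓ 1908:Sat 1912:Thu 1916:Tue
Monday: 1864, 1892, 1904 → 3.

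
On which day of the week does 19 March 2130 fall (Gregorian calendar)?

January 1, 2130 is a Sunday.
March 19 is day 78 of the year, i.e. 77 days after Jan 1.
77 mod 7 = 0, so advance 0 weekdays from Sunday: Sunday.

Sunday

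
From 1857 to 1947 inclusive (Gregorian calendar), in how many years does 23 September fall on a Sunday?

13

Track 23 September's weekday year by year (advancing +1, or +2 across a Feb 29):
  1857: Wed  1858: Thu (+1)  1859: Fri (+1)  1860: Sun (+2) ✓  1861: Mon (+1)
  1862: Tue (+1)  1863: Wed (+1)  1864: Fri (+2)  1865: Sat (+1)  1866: Sun (+1) ✓
  1867: Mon (+1)  1868: Wed (+2)  1869: Thu (+1)  1870: Fri (+1)  … (63 more years) …
  1934: Sun (+1) ✓  1935: Mon (+1)  1936: Wed (+2)  1937: Thu (+1)  1938: Fri (+1)
  1939: Sat (+1)  1940: Mon (+2)  1941: Tue (+1)  1942: Wed (+1)  1943: Thu (+1)
  1944: Sat (+2)  1945: Sun (+1) ✓  1946: Mon (+1)  1947: Tue (+1)
Sunday years: 1860, 1866, 1877, 1883, 1888, 1894, 1900, 1906, 1917, 1923, 1928, 1934, 1945 — 13 in total.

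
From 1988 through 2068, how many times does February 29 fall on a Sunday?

Leap years in 1988–2068: 21 of them.
Feb 29 weekday advances by 5 (mod 7) from one leap year to the next four years later (or differs when a century non-leap intervenes).
Leap-day weekdays: 1988:Mon 1992:Sat 1996:Thu 2000:Tue 2004:Sun✓ 2008:Fri 2012:Wed 2016:Mon 2020:Sat 2024:Thu 2028:Tue 2032:Sun✓ 2036:Fri 2040:Wed 2044:Mon 2048:Sat 2052:Thu 2056:Tue 2060:Sun✓ 2064:Fri 2068:Wed
Sunday: 2004, 2032, 2060 → 3.

3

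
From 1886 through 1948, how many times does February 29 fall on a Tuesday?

Leap years in 1886–1948: 15 of them.
Feb 29 weekday advances by 5 (mod 7) from one leap year to the next four years later (or differs when a century non-leap intervenes).
Leap-day weekdays: 1888:Wed 1892:Mon 1896:Sat 1904:Mon 1908:Sat 1912:Thu 1916:Tue✓ 1920:Sun 1924:Fri 1928:Wed 1932:Mon 1936:Sat 1940:Thu 1944:Tue✓ 1948:Sun
Tuesday: 1916, 1944 → 2.

2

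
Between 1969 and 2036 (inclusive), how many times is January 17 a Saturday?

Track January 17's weekday year by year (advancing +1, or +2 across a Feb 29):
  1969: Fri  1970: Sat (+1) ✓  1971: Sun (+1)  1972: Mon (+1)  1973: Wed (+2)
  1974: Thu (+1)  1975: Fri (+1)  1976: Sat (+1) ✓  1977: Mon (+2)  1978: Tue (+1)
  1979: Wed (+1)  1980: Thu (+1)  1981: Sat (+2) ✓  1982: Sun (+1)  … (40 more years) …
  2023: Tue (+1)  2024: Wed (+1)  2025: Fri (+2)  2026: Sat (+1) ✓  2027: Sun (+1)
  2028: Mon (+1)  2029: Wed (+2)  2030: Thu (+1)  2031: Fri (+1)  2032: Sat (+1) ✓
  2033: Mon (+2)  2034: Tue (+1)  2035: Wed (+1)  2036: Thu (+1)
Saturday years: 1970, 1976, 1981, 1987, 1998, 2004, 2009, 2015, 2026, 2032 — 10 in total.

10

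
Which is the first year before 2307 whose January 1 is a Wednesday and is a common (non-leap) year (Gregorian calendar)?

2302

Jan 1 advances by 2 weekdays after a leap year and by 1 after a common year.
2307: Jan 1 is Tuesday.
2306: Monday
2305: Sunday
2304: Friday (leap)
2303: Thursday
2302: Wednesday
2302 begins on a Wednesday and is a common year.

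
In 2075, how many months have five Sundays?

4

A month of length L has five Sundays iff its first Sunday is on day ≤ L−28 (so day 1–3 in a 31-day month, 1–2 in a 30-day month, day 1 in a leap February).
Checking each month of 2075: Jan starts Tue (31d); Feb starts Fri (28d); Mar starts Fri (31d) ✓; Apr starts Mon (30d); May starts Wed (31d); Jun starts Sat (30d) ✓; Jul starts Mon (31d); Aug starts Thu (31d); Sep starts Sun (30d) ✓; Oct starts Tue (31d); Nov starts Fri (30d); Dec starts Sun (31d) ✓.
Five-Sunday months: March, June, September, December → 4.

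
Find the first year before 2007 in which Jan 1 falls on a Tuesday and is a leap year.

1980

Jan 1 advances by 2 weekdays after a leap year and by 1 after a common year.
2007: Jan 1 is Monday.
2006: Sunday
2005: Saturday
2004: Thursday (leap)
2003: Wednesday
2002: Tuesday
2001: Monday
2000: Saturday (leap)
1999: Friday
1998: Thursday
1997: Wednesday
1996: Monday (leap)
1995: Sunday
1994: Saturday
1993: Friday
1992: Wednesday (leap)
1991: Tuesday
1990: Monday
1989: Sunday
1988: Friday (leap)
1987: Thursday
1986: Wednesday
1985: Tuesday
1984: Sunday (leap)
1983: Saturday
1982: Friday
1981: Thursday
1980: Tuesday (leap)
1980 begins on a Tuesday and is a leap year.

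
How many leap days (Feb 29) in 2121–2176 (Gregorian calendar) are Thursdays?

Leap years in 2121–2176: 14 of them.
Feb 29 weekday advances by 5 (mod 7) from one leap year to the next four years later (or differs when a century non-leap intervenes).
Leap-day weekdays: 2124:Tue 2128:Sun 2132:Fri 2136:Wed 2140:Mon 2144:Sat 2148:Thu✓ 2152:Tue 2156:Sun 2160:Fri 2164:Wed 2168:Mon 2172:Sat 2176:Thu✓
Thursday: 2148, 2176 → 2.

2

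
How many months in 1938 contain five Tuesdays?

A month of length L has five Tuesdays iff its first Tuesday is on day ≤ L−28 (so day 1–3 in a 31-day month, 1–2 in a 30-day month, day 1 in a leap February).
Checking each month of 1938: Jan starts Sat (31d); Feb starts Tue (28d); Mar starts Tue (31d) ✓; Apr starts Fri (30d); May starts Sun (31d) ✓; Jun starts Wed (30d); Jul starts Fri (31d); Aug starts Mon (31d) ✓; Sep starts Thu (30d); Oct starts Sat (31d); Nov starts Tue (30d) ✓; Dec starts Thu (31d).
Five-Tuesday months: March, May, August, November → 4.

4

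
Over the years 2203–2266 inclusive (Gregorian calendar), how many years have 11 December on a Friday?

9

Track 11 December's weekday year by year (advancing +1, or +2 across a Feb 29):
  2203: Sun  2204: Tue (+2)  2205: Wed (+1)  2206: Thu (+1)  2207: Fri (+1) ✓
  2208: Sun (+2)  2209: Mon (+1)  2210: Tue (+1)  2211: Wed (+1)  2212: Fri (+2) ✓
  2213: Sat (+1)  2214: Sun (+1)  2215: Mon (+1)  2216: Wed (+2)  … (36 more years) …
  2253: Sun (+1)  2254: Mon (+1)  2255: Tue (+1)  2256: Thu (+2)  2257: Fri (+1) ✓
  2258: Sat (+1)  2259: Sun (+1)  2260: Tue (+2)  2261: Wed (+1)  2262: Thu (+1)
  2263: Fri (+1) ✓  2264: Sun (+2)  2265: Mon (+1)  2266: Tue (+1)
Friday years: 2207, 2212, 2218, 2229, 2235, 2240, 2246, 2257, 2263 — 9 in total.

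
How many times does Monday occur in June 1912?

4

June 1912 has 30 days and begins on Saturday.
The first Monday is June 3.
Mondays fall on 3, 10, 17, 24 — that's 4.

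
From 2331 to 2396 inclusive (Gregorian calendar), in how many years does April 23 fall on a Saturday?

Track April 23's weekday year by year (advancing +1, or +2 across a Feb 29):
  2331: Thu  2332: Sat (+2) ✓  2333: Sun (+1)  2334: Mon (+1)  2335: Tue (+1)
  2336: Thu (+2)  2337: Fri (+1)  2338: Sat (+1) ✓  2339: Sun (+1)  2340: Tue (+2)
  2341: Wed (+1)  2342: Thu (+1)  2343: Fri (+1)  2344: Sun (+2)  … (38 more years) …
  2383: Sat (+1) ✓  2384: Mon (+2)  2385: Tue (+1)  2386: Wed (+1)  2387: Thu (+1)
  2388: Sat (+2) ✓  2389: Sun (+1)  2390: Mon (+1)  2391: Tue (+1)  2392: Thu (+2)
  2393: Fri (+1)  2394: Sat (+1) ✓  2395: Sun (+1)  2396: Tue (+2)
Saturday years: 2332, 2338, 2349, 2355, 2360, 2366, 2377, 2383, 2388, 2394 — 10 in total.

10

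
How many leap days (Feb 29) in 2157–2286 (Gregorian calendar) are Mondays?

5

Leap years in 2157–2286: 31 of them.
Feb 29 weekday advances by 5 (mod 7) from one leap year to the next four years later (or differs when a century non-leap intervenes).
Leap-day weekdays: 2160:Fri 2164:Wed 2168:Mon✓ 2172:Sat 2176:Thu 2180:Tue 2184:Sun 2188:Fri 2192:Wed 2196:Mon✓ 2204:Wed 2208:Mon✓ 2212:Sat …(5 more)… 2236:Mon✓ 2240:Sat 2244:Thu 2248:Tue 2252:Sun 2256:Fri 2260:Wed 2264:Mon✓ 2268:Sat 2272:Thu 2276:Tue 2280:Sun 2284:Fri
Monday: 2168, 2196, 2208, 2236, 2264 → 5.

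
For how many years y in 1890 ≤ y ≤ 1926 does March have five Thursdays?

16

March has 31 days; it has five Thursdays when Thursday falls among the first (month-length − 28) days — i.e. when March 1 is one of Thursday/Wednesday/Tuesday.
March 1 by year: 1890:Sat 1891:Sun 1892:Tue✓ 1893:Wed✓ 1894:Thu✓ 1895:Fri 1896:Sun 1897:Mon 1898:Tue✓ 1899:Wed✓ 1900:Thu✓ 1901:Fri 1902:Sat 1903:Sun 1904:Tue✓ …(7 more)… 1912:Fri 1913:Sat 1914:Sun 1915:Mon 1916:Wed✓ 1917:Thu✓ 1918:Fri 1919:Sat 1920:Mon 1921:Tue✓ 1922:Wed✓ 1923:Thu✓ 1924:Sat 1925:Sun 1926:Mon
Years with five Thursdays: 1892, 1893, 1894, 1898, 1899, 1900, 1904, 1905, 1906, 1910, 1911, 1916, 1917, 1921, 1922, 1923 → 16.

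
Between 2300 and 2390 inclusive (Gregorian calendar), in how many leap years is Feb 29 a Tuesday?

Leap years in 2300–2390: 22 of them.
Feb 29 weekday advances by 5 (mod 7) from one leap year to the next four years later (or differs when a century non-leap intervenes).
Leap-day weekdays: 2304:Mon 2308:Sat 2312:Thu 2316:Tue✓ 2320:Sun 2324:Fri 2328:Wed 2332:Mon 2336:Sat 2340:Thu 2344:Tue✓ 2348:Sun 2352:Fri 2356:Wed 2360:Mon 2364:Sat 2368:Thu 2372:Tue✓ 2376:Sun 2380:Fri 2384:Wed 2388:Mon
Tuesday: 2316, 2344, 2372 → 3.

3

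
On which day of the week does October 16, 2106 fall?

January 1, 2106 is a Friday.
October 16 is day 289 of the year, i.e. 288 days after Jan 1.
288 mod 7 = 1, so advance 1 weekday from Friday: Saturday.

Saturday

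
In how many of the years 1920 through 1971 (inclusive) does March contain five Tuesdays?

24

March has 31 days; it has five Tuesdays when Tuesday falls among the first (month-length − 28) days — i.e. when March 1 is one of Tuesday/Monday/Sunday.
March 1 by year: 1920:Mon✓ 1921:Tue✓ 1922:Wed 1923:Thu 1924:Sat 1925:Sun✓ 1926:Mon✓ 1927:Tue✓ 1928:Thu 1929:Fri 1930:Sat 1931:Sun✓ 1932:Tue✓ 1933:Wed 1934:Thu …(22 more)… 1957:Fri 1958:Sat 1959:Sun✓ 1960:Tue✓ 1961:Wed 1962:Thu 1963:Fri 1964:Sun✓ 1965:Mon✓ 1966:Tue✓ 1967:Wed 1968:Fri 1969:Sat 1970:Sun✓ 1971:Mon✓
Years with five Tuesdays: 1920, 1921, 1925, 1926, 1927, 1931, 1932, 1936, 1937, 1938, 1942, 1943, 1948, 1949, 1953, 1954, 1955, 1959, 1960, 1964, 1965, 1966, 1970, 1971 → 24.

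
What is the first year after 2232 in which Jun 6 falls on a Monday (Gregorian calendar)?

2236

From one year to the next, a fixed date's weekday advances by 1, or by 2 when a Feb 29 lies between the two dates.
2232: June 6 is Wednesday.
2233: Thursday (+1)
2234: Friday (+1)
2235: Saturday (+1)
2236: Monday (+2)
Jun 6 falls on a Monday in 2236.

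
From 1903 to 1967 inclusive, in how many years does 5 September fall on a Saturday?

10

Track 5 September's weekday year by year (advancing +1, or +2 across a Feb 29):
  1903: Sat ✓  1904: Mon (+2)  1905: Tue (+1)  1906: Wed (+1)  1907: Thu (+1)
  1908: Sat (+2) ✓  1909: Sun (+1)  1910: Mon (+1)  1911: Tue (+1)  1912: Thu (+2)
  1913: Fri (+1)  1914: Sat (+1) ✓  1915: Sun (+1)  1916: Tue (+2)  … (37 more years) …
  1954: Sun (+1)  1955: Mon (+1)  1956: Wed (+2)  1957: Thu (+1)  1958: Fri (+1)
  1959: Sat (+1) ✓  1960: Mon (+2)  1961: Tue (+1)  1962: Wed (+1)  1963: Thu (+1)
  1964: Sat (+2) ✓  1965: Sun (+1)  1966: Mon (+1)  1967: Tue (+1)
Saturday years: 1903, 1908, 1914, 1925, 1931, 1936, 1942, 1953, 1959, 1964 — 10 in total.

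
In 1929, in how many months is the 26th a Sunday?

Check the 26th of each month of 1929: Jan 26: Sat, Feb 26: Tue, Mar 26: Tue, Apr 26: Fri, May 26: Sun, Jun 26: Wed, Jul 26: Fri, Aug 26: Mon, Sep 26: Thu, Oct 26: Sat, Nov 26: Tue, Dec 26: Thu.
Sunday occurs in May — 1 month.

1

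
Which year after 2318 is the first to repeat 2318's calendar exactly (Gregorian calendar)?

Two years share a calendar iff Jan 1 falls on the same weekday and both are leap or both are common. 2318: Jan 1 is Tuesday, common year.
2319: Jan 1 Wednesday, common
2320: Jan 1 Thursday, leap
2321: Jan 1 Saturday, common
2322: Jan 1 Sunday, common
2323: Jan 1 Monday, common
2324: Jan 1 Tuesday, leap
2325: Jan 1 Thursday, common
2326: Jan 1 Friday, common
2327: Jan 1 Saturday, common
2328: Jan 1 Sunday, leap
2329: Jan 1 Tuesday, common
2329 matches on both conditions.

2329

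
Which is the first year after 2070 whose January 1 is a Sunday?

Jan 1 advances by 2 weekdays after a leap year and by 1 after a common year.
2070: Jan 1 is Wednesday.
2071: Thursday
2072: Friday (leap)
2073: Sunday
2073 begins on a Sunday

2073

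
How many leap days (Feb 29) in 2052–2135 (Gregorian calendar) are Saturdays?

2

Leap years in 2052–2135: 20 of them.
Feb 29 weekday advances by 5 (mod 7) from one leap year to the next four years later (or differs when a century non-leap intervenes).
Leap-day weekdays: 2052:Thu 2056:Tue 2060:Sun 2064:Fri 2068:Wed 2072:Mon 2076:Sat✓ 2080:Thu 2084:Tue 2088:Sun 2092:Fri 2096:Wed 2104:Fri 2108:Wed 2112:Mon 2116:Sat✓ 2120:Thu 2124:Tue 2128:Sun 2132:Fri
Saturday: 2076, 2116 → 2.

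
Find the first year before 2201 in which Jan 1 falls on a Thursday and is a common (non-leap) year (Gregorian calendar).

Jan 1 advances by 2 weekdays after a leap year and by 1 after a common year.
2201: Jan 1 is Thursday.
2200: Wednesday
2199: Tuesday
2198: Monday
2197: Sunday
2196: Friday (leap)
2195: Thursday
2195 begins on a Thursday and is a common year.

2195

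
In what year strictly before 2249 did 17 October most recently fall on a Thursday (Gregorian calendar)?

From one year to the next, a fixed date's weekday advances by 1, or by 2 when a Feb 29 lies between the two dates.
2249: October 17 is Wednesday.
2248: Tuesday (−1)
2247: Sunday (−2)
2246: Saturday (−1)
2245: Friday (−1)
2244: Thursday (−1)
17 October falls on a Thursday in 2244.

2244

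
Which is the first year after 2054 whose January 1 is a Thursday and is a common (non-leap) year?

2065

Jan 1 advances by 2 weekdays after a leap year and by 1 after a common year.
2054: Jan 1 is Thursday.
2055: Friday
2056: Saturday (leap)
2057: Monday
2058: Tuesday
2059: Wednesday
2060: Thursday (leap)
2061: Saturday
2062: Sunday
2063: Monday
2064: Tuesday (leap)
2065: Thursday
2065 begins on a Thursday and is a common year.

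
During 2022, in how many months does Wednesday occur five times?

4

A month of length L has five Wednesdays iff its first Wednesday is on day ≤ L−28 (so day 1–3 in a 31-day month, 1–2 in a 30-day month, day 1 in a leap February).
Checking each month of 2022: Jan starts Sat (31d); Feb starts Tue (28d); Mar starts Tue (31d) ✓; Apr starts Fri (30d); May starts Sun (31d); Jun starts Wed (30d) ✓; Jul starts Fri (31d); Aug starts Mon (31d) ✓; Sep starts Thu (30d); Oct starts Sat (31d); Nov starts Tue (30d) ✓; Dec starts Thu (31d).
Five-Wednesday months: March, June, August, November → 4.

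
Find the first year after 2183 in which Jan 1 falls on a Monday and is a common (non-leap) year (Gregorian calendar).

Jan 1 advances by 2 weekdays after a leap year and by 1 after a common year.
2183: Jan 1 is Wednesday.
2184: Thursday (leap)
2185: Saturday
2186: Sunday
2187: Monday
2187 begins on a Monday and is a common year.

2187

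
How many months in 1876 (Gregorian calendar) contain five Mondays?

A month of length L has five Mondays iff its first Monday is on day ≤ L−28 (so day 1–3 in a 31-day month, 1–2 in a 30-day month, day 1 in a leap February).
Checking each month of 1876: Jan starts Sat (31d) ✓; Feb starts Tue (29d); Mar starts Wed (31d); Apr starts Sat (30d); May starts Mon (31d) ✓; Jun starts Thu (30d); Jul starts Sat (31d) ✓; Aug starts Tue (31d); Sep starts Fri (30d); Oct starts Sun (31d) ✓; Nov starts Wed (30d); Dec starts Fri (31d).
Five-Monday months: January, May, July, October → 4.

4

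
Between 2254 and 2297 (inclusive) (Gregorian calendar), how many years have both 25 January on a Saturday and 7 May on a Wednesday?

4

Check each year's weekday for 25 January and 7 May:
  2254: Wed/Sun  2255: Thu/Mon  2256: Fri/Wed  2257: Sun/Thu  2258: Mon/Fri  2259: Tue/Sat  2260: Wed/Mon  2261: Fri/Tue  2262: Sat/Wed ✓  2263: Sun/Thu  2264: Mon/Sat  2265: Wed/Sun  2266: Thu/Mon  2267: Fri/Tue  …(16 more)…  2284: Fri/Wed  2285: Sun/Thu  2286: Mon/Fri  2287: Tue/Sat  2288: Wed/Mon  2289: Fri/Tue  2290: Sat/Wed ✓  2291: Sun/Thu  2292: Mon/Sat  2293: Wed/Sun  2294: Thu/Mon  2295: Fri/Tue  2296: Sat/Thu  2297: Mon/Fri
Both conditions hold in: 2262, 2273, 2279, 2290 — 4.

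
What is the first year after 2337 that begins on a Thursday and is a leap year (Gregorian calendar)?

2348

Jan 1 advances by 2 weekdays after a leap year and by 1 after a common year.
2337: Jan 1 is Friday.
2338: Saturday
2339: Sunday
2340: Monday (leap)
2341: Wednesday
2342: Thursday
2343: Friday
2344: Saturday (leap)
2345: Monday
2346: Tuesday
2347: Wednesday
2348: Thursday (leap)
2348 begins on a Thursday and is a leap year.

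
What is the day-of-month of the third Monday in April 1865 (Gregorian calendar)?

April 1, 1865 is a Saturday, so the first Monday is the 3rd.
The third Monday is 3 + 14 = 17.

17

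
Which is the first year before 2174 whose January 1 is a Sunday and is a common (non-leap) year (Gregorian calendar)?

Jan 1 advances by 2 weekdays after a leap year and by 1 after a common year.
2174: Jan 1 is Saturday.
2173: Friday
2172: Wednesday (leap)
2171: Tuesday
2170: Monday
2169: Sunday
2169 begins on a Sunday and is a common year.

2169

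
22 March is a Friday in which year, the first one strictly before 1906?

1901

From one year to the next, a fixed date's weekday advances by 1, or by 2 when a Feb 29 lies between the two dates.
1906: March 22 is Thursday.
1905: Wednesday (−1)
1904: Tuesday (−1)
1903: Sunday (−2)
1902: Saturday (−1)
1901: Friday (−1)
22 March falls on a Friday in 1901.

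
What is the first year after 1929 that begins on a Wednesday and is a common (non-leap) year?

1930

Jan 1 advances by 2 weekdays after a leap year and by 1 after a common year.
1929: Jan 1 is Tuesday.
1930: Wednesday
1930 begins on a Wednesday and is a common year.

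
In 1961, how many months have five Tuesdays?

4

A month of length L has five Tuesdays iff its first Tuesday is on day ≤ L−28 (so day 1–3 in a 31-day month, 1–2 in a 30-day month, day 1 in a leap February).
Checking each month of 1961: Jan starts Sun (31d) ✓; Feb starts Wed (28d); Mar starts Wed (31d); Apr starts Sat (30d); May starts Mon (31d) ✓; Jun starts Thu (30d); Jul starts Sat (31d); Aug starts Tue (31d) ✓; Sep starts Fri (30d); Oct starts Sun (31d) ✓; Nov starts Wed (30d); Dec starts Fri (31d).
Five-Tuesday months: January, May, August, October → 4.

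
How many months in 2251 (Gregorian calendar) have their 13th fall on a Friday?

Check the 13th of each month of 2251: Jan 13: Mon, Feb 13: Thu, Mar 13: Thu, Apr 13: Sun, May 13: Tue, Jun 13: Fri, Jul 13: Sun, Aug 13: Wed, Sep 13: Sat, Oct 13: Mon, Nov 13: Thu, Dec 13: Sat.
Friday occurs in June — 1 month.

1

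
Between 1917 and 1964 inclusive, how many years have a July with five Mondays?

21

July has 31 days; it has five Mondays when Monday falls among the first (month-length − 28) days — i.e. when July 1 is one of Monday/Sunday/Saturday.
July 1 by year: 1917:Sun✓ 1918:Mon✓ 1919:Tue 1920:Thu 1921:Fri 1922:Sat✓ 1923:Sun✓ 1924:Tue 1925:Wed 1926:Thu 1927:Fri 1928:Sun✓ 1929:Mon✓ 1930:Tue 1931:Wed …(18 more)… 1950:Sat✓ 1951:Sun✓ 1952:Tue 1953:Wed 1954:Thu 1955:Fri 1956:Sun✓ 1957:Mon✓ 1958:Tue 1959:Wed 1960:Fri 1961:Sat✓ 1962:Sun✓ 1963:Mon✓ 1964:Wed
Years with five Mondays: 1917, 1918, 1922, 1923, 1928, 1929, 1933, 1934, 1935, 1939, 1940, 1944, 1945, 1946, 1950, 1951, 1956, 1957, 1961, 1962, 1963 → 21.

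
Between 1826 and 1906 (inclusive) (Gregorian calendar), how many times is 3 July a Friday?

12

Track 3 July's weekday year by year (advancing +1, or +2 across a Feb 29):
  1826: Mon  1827: Tue (+1)  1828: Thu (+2)  1829: Fri (+1) ✓  1830: Sat (+1)
  1831: Sun (+1)  1832: Tue (+2)  1833: Wed (+1)  1834: Thu (+1)  1835: Fri (+1) ✓
  1836: Sun (+2)  1837: Mon (+1)  1838: Tue (+1)  1839: Wed (+1)  … (53 more years) …
  1893: Mon (+1)  1894: Tue (+1)  1895: Wed (+1)  1896: Fri (+2) ✓  1897: Sat (+1)
  1898: Sun (+1)  1899: Mon (+1)  1900: Tue (+1)  1901: Wed (+1)  1902: Thu (+1)
  1903: Fri (+1) ✓  1904: Sun (+2)  1905: Mon (+1)  1906: Tue (+1)
Friday years: 1829, 1835, 1840, 1846, 1857, 1863, 1868, 1874, 1885, 1891, 1896, 1903 — 12 in total.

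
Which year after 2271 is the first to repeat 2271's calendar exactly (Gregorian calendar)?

Two years share a calendar iff Jan 1 falls on the same weekday and both are leap or both are common. 2271: Jan 1 is Sunday, common year.
2272: Jan 1 Monday, leap
2273: Jan 1 Wednesday, common
2274: Jan 1 Thursday, common
2275: Jan 1 Friday, common
2276: Jan 1 Saturday, leap
2277: Jan 1 Monday, common
2278: Jan 1 Tuesday, common
2279: Jan 1 Wednesday, common
2280: Jan 1 Thursday, leap
2281: Jan 1 Saturday, common
2282: Jan 1 Sunday, common
2282 matches on both conditions.

2282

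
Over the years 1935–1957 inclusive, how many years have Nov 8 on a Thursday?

Track Nov 8's weekday year by year (advancing +1, or +2 across a Feb 29):
  1935: Fri  1936: Sun (+2)  1937: Mon (+1)  1938: Tue (+1)  1939: Wed (+1)
  1940: Fri (+2)  1941: Sat (+1)  1942: Sun (+1)  1943: Mon (+1)  1944: Wed (+2)
  1945: Thu (+1) ✓  1946: Fri (+1)  1947: Sat (+1)  1948: Mon (+2)  1949: Tue (+1)
  1950: Wed (+1)  1951: Thu (+1) ✓  1952: Sat (+2)  1953: Sun (+1)  1954: Mon (+1)
  1955: Tue (+1)  1956: Thu (+2) ✓  1957: Fri (+1)
Thursday years: 1945, 1951, 1956 — 3 in total.

3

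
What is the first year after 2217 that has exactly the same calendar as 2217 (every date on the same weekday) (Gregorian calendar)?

Two years share a calendar iff Jan 1 falls on the same weekday and both are leap or both are common. 2217: Jan 1 is Wednesday, common year.
2218: Jan 1 Thursday, common
2219: Jan 1 Friday, common
2220: Jan 1 Saturday, leap
2221: Jan 1 Monday, common
2222: Jan 1 Tuesday, common
2223: Jan 1 Wednesday, common
2223 matches on both conditions.

2223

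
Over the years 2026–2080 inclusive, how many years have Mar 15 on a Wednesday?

Track Mar 15's weekday year by year (advancing +1, or +2 across a Feb 29):
  2026: Sun  2027: Mon (+1)  2028: Wed (+2) ✓  2029: Thu (+1)  2030: Fri (+1)
  2031: Sat (+1)  2032: Mon (+2)  2033: Tue (+1)  2034: Wed (+1) ✓  2035: Thu (+1)
  2036: Sat (+2)  2037: Sun (+1)  2038: Mon (+1)  2039: Tue (+1)  … (27 more years) …
  2067: Tue (+1)  2068: Thu (+2)  2069: Fri (+1)  2070: Sat (+1)  2071: Sun (+1)
  2072: Tue (+2)  2073: Wed (+1) ✓  2074: Thu (+1)  2075: Fri (+1)  2076: Sun (+2)
  2077: Mon (+1)  2078: Tue (+1)  2079: Wed (+1) ✓  2080: Fri (+2)
Wednesday years: 2028, 2034, 2045, 2051, 2056, 2062, 2073, 2079 — 8 in total.

8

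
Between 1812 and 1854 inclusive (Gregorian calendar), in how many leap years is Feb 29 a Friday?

1

Leap years in 1812–1854: 11 of them.
Feb 29 weekday advances by 5 (mod 7) from one leap year to the next four years later (or differs when a century non-leap intervenes).
Leap-day weekdays: 1812:Sat 1816:Thu 1820:Tue 1824:Sun 1828:Fri✓ 1832:Wed 1836:Mon 1840:Sat 1844:Thu 1848:Tue 1852:Sun
Friday: 1828 → 1.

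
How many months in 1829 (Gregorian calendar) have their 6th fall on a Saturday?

1

Check the 6th of each month of 1829: Jan 6: Tue, Feb 6: Fri, Mar 6: Fri, Apr 6: Mon, May 6: Wed, Jun 6: Sat, Jul 6: Mon, Aug 6: Thu, Sep 6: Sun, Oct 6: Tue, Nov 6: Fri, Dec 6: Sun.
Saturday occurs in June — 1 month.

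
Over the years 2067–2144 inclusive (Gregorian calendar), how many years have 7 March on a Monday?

Track 7 March's weekday year by year (advancing +1, or +2 across a Feb 29):
  2067: Mon ✓  2068: Wed (+2)  2069: Thu (+1)  2070: Fri (+1)  2071: Sat (+1)
  2072: Mon (+2) ✓  2073: Tue (+1)  2074: Wed (+1)  2075: Thu (+1)  2076: Sat (+2)
  2077: Sun (+1)  2078: Mon (+1) ✓  2079: Tue (+1)  2080: Thu (+2)  … (50 more years) …
  2131: Wed (+1)  2132: Fri (+2)  2133: Sat (+1)  2134: Sun (+1)  2135: Mon (+1) ✓
  2136: Wed (+2)  2137: Thu (+1)  2138: Fri (+1)  2139: Sat (+1)  2140: Mon (+2) ✓
  2141: Tue (+1)  2142: Wed (+1)  2143: Thu (+1)  2144: Sat (+2)
Monday years: 2067, 2072, 2078, 2089, 2095, 2101, 2107, 2112, 2118, 2129, 2135, 2140 — 12 in total.

12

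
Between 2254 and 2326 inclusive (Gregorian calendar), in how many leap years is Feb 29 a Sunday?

Leap years in 2254–2326: 17 of them.
Feb 29 weekday advances by 5 (mod 7) from one leap year to the next four years later (or differs when a century non-leap intervenes).
Leap-day weekdays: 2256:Fri 2260:Wed 2264:Mon 2268:Sat 2272:Thu 2276:Tue 2280:Sun✓ 2284:Fri 2288:Wed 2292:Mon 2296:Sat 2304:Mon 2308:Sat 2312:Thu 2316:Tue 2320:Sun✓ 2324:Fri
Sunday: 2280, 2320 → 2.

2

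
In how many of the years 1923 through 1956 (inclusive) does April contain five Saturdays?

9

April has 30 days; it has five Saturdays when Saturday falls among the first (month-length − 28) days — i.e. when April 1 is one of Saturday/Friday.
April 1 by year: 1923:Sun 1924:Tue 1925:Wed 1926:Thu 1927:Fri✓ 1928:Sun 1929:Mon 1930:Tue 1931:Wed 1932:Fri✓ 1933:Sat✓ 1934:Sun 1935:Mon 1936:Wed 1937:Thu …(4 more)… 1942:Wed 1943:Thu 1944:Sat✓ 1945:Sun 1946:Mon 1947:Tue 1948:Thu 1949:Fri✓ 1950:Sat✓ 1951:Sun 1952:Tue 1953:Wed 1954:Thu 1955:Fri✓ 1956:Sun
Years with five Saturdays: 1927, 1932, 1933, 1938, 1939, 1944, 1949, 1950, 1955 → 9.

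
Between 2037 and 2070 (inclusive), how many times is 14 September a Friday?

Track 14 September's weekday year by year (advancing +1, or +2 across a Feb 29):
  2037: Mon  2038: Tue (+1)  2039: Wed (+1)  2040: Fri (+2) ✓  2041: Sat (+1)
  2042: Sun (+1)  2043: Mon (+1)  2044: Wed (+2)  2045: Thu (+1)  2046: Fri (+1) ✓
  2047: Sat (+1)  2048: Mon (+2)  2049: Tue (+1)  2050: Wed (+1)  … (6 more years) …
  2057: Fri (+1) ✓  2058: Sat (+1)  2059: Sun (+1)  2060: Tue (+2)  2061: Wed (+1)
  2062: Thu (+1)  2063: Fri (+1) ✓  2064: Sun (+2)  2065: Mon (+1)  2066: Tue (+1)
  2067: Wed (+1)  2068: Fri (+2) ✓  2069: Sat (+1)  2070: Sun (+1)
Friday years: 2040, 2046, 2057, 2063, 2068 — 5 in total.

5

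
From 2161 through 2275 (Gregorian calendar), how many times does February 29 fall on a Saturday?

Leap years in 2161–2275: 27 of them.
Feb 29 weekday advances by 5 (mod 7) from one leap year to the next four years later (or differs when a century non-leap intervenes).
Leap-day weekdays: 2164:Wed 2168:Mon 2172:Sat✓ 2176:Thu 2180:Tue 2184:Sun 2188:Fri 2192:Wed 2196:Mon 2204:Wed 2208:Mon 2212:Sat✓ 2216:Thu 2220:Tue 2224:Sun 2228:Fri 2232:Wed 2236:Mon 2240:Sat✓ 2244:Thu 2248:Tue 2252:Sun 2256:Fri 2260:Wed 2264:Mon 2268:Sat✓ 2272:Thu
Saturday: 2172, 2212, 2240, 2268 → 4.

4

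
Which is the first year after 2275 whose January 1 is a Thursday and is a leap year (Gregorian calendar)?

Jan 1 advances by 2 weekdays after a leap year and by 1 after a common year.
2275: Jan 1 is Friday.
2276: Saturday (leap)
2277: Monday
2278: Tuesday
2279: Wednesday
2280: Thursday (leap)
2280 begins on a Thursday and is a leap year.

2280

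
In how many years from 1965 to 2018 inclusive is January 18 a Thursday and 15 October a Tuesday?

Check each year's weekday for January 18 and 15 October:
  1965: Mon/Fri  1966: Tue/Sat  1967: Wed/Sun  1968: Thu/Tue ✓  1969: Sat/Wed  1970: Sun/Thu  1971: Mon/Fri  1972: Tue/Sun  1973: Thu/Mon  1974: Fri/Tue  1975: Sat/Wed  1976: Sun/Fri  1977: Tue/Sat  1978: Wed/Sun  …(26 more)…  2005: Tue/Sat  2006: Wed/Sun  2007: Thu/Mon  2008: Fri/Wed  2009: Sun/Thu  2010: Mon/Fri  2011: Tue/Sat  2012: Wed/Mon  2013: Fri/Tue  2014: Sat/Wed  2015: Sun/Thu  2016: Mon/Sat  2017: Wed/Sun  2018: Thu/Mon
Both conditions hold in: 1968, 1996 — 2.

2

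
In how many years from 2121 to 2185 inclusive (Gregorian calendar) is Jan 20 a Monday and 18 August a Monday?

8

Check each year's weekday for Jan 20 and 18 August:
  2121: Mon/Mon ✓  2122: Tue/Tue  2123: Wed/Wed  2124: Thu/Fri  2125: Sat/Sat  2126: Sun/Sun  2127: Mon/Mon ✓  2128: Tue/Wed  2129: Thu/Thu  2130: Fri/Fri  2131: Sat/Sat  2132: Sun/Mon  2133: Tue/Tue  2134: Wed/Wed  …(37 more)…  2172: Mon/Tue  2173: Wed/Wed  2174: Thu/Thu  2175: Fri/Fri  2176: Sat/Sun  2177: Mon/Mon ✓  2178: Tue/Tue  2179: Wed/Wed  2180: Thu/Fri  2181: Sat/Sat  2182: Sun/Sun  2183: Mon/Mon ✓  2184: Tue/Wed  2185: Thu/Thu
Both conditions hold in: 2121, 2127, 2138, 2149, 2155, 2166, 2177, 2183 — 8.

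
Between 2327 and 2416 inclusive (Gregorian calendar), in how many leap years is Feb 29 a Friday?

3

Leap years in 2327–2416: 23 of them.
Feb 29 weekday advances by 5 (mod 7) from one leap year to the next four years later (or differs when a century non-leap intervenes).
Leap-day weekdays: 2328:Wed 2332:Mon 2336:Sat 2340:Thu 2344:Tue 2348:Sun 2352:Fri✓ 2356:Wed 2360:Mon 2364:Sat 2368:Thu 2372:Tue 2376:Sun 2380:Fri✓ 2384:Wed 2388:Mon 2392:Sat 2396:Thu 2400:Tue 2404:Sun 2408:Fri✓ 2412:Wed 2416:Mon
Friday: 2352, 2380, 2408 → 3.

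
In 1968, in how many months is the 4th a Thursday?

3

Check the 4th of each month of 1968: Jan 4: Thu, Feb 4: Sun, Mar 4: Mon, Apr 4: Thu, May 4: Sat, Jun 4: Tue, Jul 4: Thu, Aug 4: Sun, Sep 4: Wed, Oct 4: Fri, Nov 4: Mon, Dec 4: Wed.
Thursday occurs in January, April, July — 3 months.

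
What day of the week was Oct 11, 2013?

January 1, 2013 is a Tuesday.
October 11 is day 284 of the year, i.e. 283 days after Jan 1.
283 mod 7 = 3, so advance 3 weekdays from Tuesday: Friday.

Friday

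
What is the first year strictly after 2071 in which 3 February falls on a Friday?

2073

From one year to the next, a fixed date's weekday advances by 1, or by 2 when a Feb 29 lies between the two dates.
2071: February 3 is Tuesday.
2072: Wednesday (+1)
2073: Friday (+2)
3 February falls on a Friday in 2073.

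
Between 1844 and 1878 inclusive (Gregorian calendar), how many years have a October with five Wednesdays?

October has 31 days; it has five Wednesdays when Wednesday falls among the first (month-length − 28) days — i.e. when October 1 is one of Wednesday/Tuesday/Monday.
October 1 by year: 1844:Tue✓ 1845:Wed✓ 1846:Thu 1847:Fri 1848:Sun 1849:Mon✓ 1850:Tue✓ 1851:Wed✓ 1852:Fri 1853:Sat 1854:Sun 1855:Mon✓ 1856:Wed✓ 1857:Thu 1858:Fri …(5 more)… 1864:Sat 1865:Sun 1866:Mon✓ 1867:Tue✓ 1868:Thu 1869:Fri 1870:Sat 1871:Sun 1872:Tue✓ 1873:Wed✓ 1874:Thu 1875:Fri 1876:Sun 1877:Mon✓ 1878:Tue✓
Years with five Wednesdays: 1844, 1845, 1849, 1850, 1851, 1855, 1856, 1860, 1861, 1862, 1866, 1867, 1872, 1873, 1877, 1878 → 16.

16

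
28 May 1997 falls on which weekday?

January 1, 1997 is a Wednesday.
May 28 is day 148 of the year, i.e. 147 days after Jan 1.
147 mod 7 = 0, so advance 0 weekdays from Wednesday: Wednesday.

Wednesday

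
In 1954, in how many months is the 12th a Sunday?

2

Check the 12th of each month of 1954: Jan 12: Tue, Feb 12: Fri, Mar 12: Fri, Apr 12: Mon, May 12: Wed, Jun 12: Sat, Jul 12: Mon, Aug 12: Thu, Sep 12: Sun, Oct 12: Tue, Nov 12: Fri, Dec 12: Sun.
Sunday occurs in September, December — 2 months.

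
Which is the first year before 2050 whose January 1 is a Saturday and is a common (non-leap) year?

2039

Jan 1 advances by 2 weekdays after a leap year and by 1 after a common year.
2050: Jan 1 is Saturday.
2049: Friday
2048: Wednesday (leap)
2047: Tuesday
2046: Monday
2045: Sunday
2044: Friday (leap)
2043: Thursday
2042: Wednesday
2041: Tuesday
2040: Sunday (leap)
2039: Saturday
2039 begins on a Saturday and is a common year.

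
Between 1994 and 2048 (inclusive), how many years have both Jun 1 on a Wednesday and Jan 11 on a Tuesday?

6

Check each year's weekday for Jun 1 and Jan 11:
  1994: Wed/Tue ✓  1995: Thu/Wed  1996: Sat/Thu  1997: Sun/Sat  1998: Mon/Sun  1999: Tue/Mon  2000: Thu/Tue  2001: Fri/Thu  2002: Sat/Fri  2003: Sun/Sat  2004: Tue/Sun  2005: Wed/Tue ✓  2006: Thu/Wed  2007: Fri/Thu  …(27 more)…  2035: Fri/Thu  2036: Sun/Fri  2037: Mon/Sun  2038: Tue/Mon  2039: Wed/Tue ✓  2040: Fri/Wed  2041: Sat/Fri  2042: Sun/Sat  2043: Mon/Sun  2044: Wed/Mon  2045: Thu/Wed  2046: Fri/Thu  2047: Sat/Fri  2048: Mon/Sat
Both conditions hold in: 1994, 2005, 2011, 2022, 2033, 2039 — 6.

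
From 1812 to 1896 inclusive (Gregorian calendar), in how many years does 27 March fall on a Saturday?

12

Track 27 March's weekday year by year (advancing +1, or +2 across a Feb 29):
  1812: Fri  1813: Sat (+1) ✓  1814: Sun (+1)  1815: Mon (+1)  1816: Wed (+2)
  1817: Thu (+1)  1818: Fri (+1)  1819: Sat (+1) ✓  1820: Mon (+2)  1821: Tue (+1)
  1822: Wed (+1)  1823: Thu (+1)  1824: Sat (+2) ✓  1825: Sun (+1)  … (57 more years) …
  1883: Tue (+1)  1884: Thu (+2)  1885: Fri (+1)  1886: Sat (+1) ✓  1887: Sun (+1)
  1888: Tue (+2)  1889: Wed (+1)  1890: Thu (+1)  1891: Fri (+1)  1892: Sun (+2)
  1893: Mon (+1)  1894: Tue (+1)  1895: Wed (+1)  1896: Fri (+2)
Saturday years: 1813, 1819, 1824, 1830, 1841, 1847, 1852, 1858, 1869, 1875, 1880, 1886 — 12 in total.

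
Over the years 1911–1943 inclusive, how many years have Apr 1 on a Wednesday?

5

Track Apr 1's weekday year by year (advancing +1, or +2 across a Feb 29):
  1911: Sat  1912: Mon (+2)  1913: Tue (+1)  1914: Wed (+1) ✓  1915: Thu (+1)
  1916: Sat (+2)  1917: Sun (+1)  1918: Mon (+1)  1919: Tue (+1)  1920: Thu (+2)
  1921: Fri (+1)  1922: Sat (+1)  1923: Sun (+1)  1924: Tue (+2)  … (5 more years) …
  1930: Tue (+1)  1931: Wed (+1) ✓  1932: Fri (+2)  1933: Sat (+1)  1934: Sun (+1)
  1935: Mon (+1)  1936: Wed (+2) ✓  1937: Thu (+1)  1938: Fri (+1)  1939: Sat (+1)
  1940: Mon (+2)  1941: Tue (+1)  1942: Wed (+1) ✓  1943: Thu (+1)
Wednesday years: 1914, 1925, 1931, 1936, 1942 — 5 in total.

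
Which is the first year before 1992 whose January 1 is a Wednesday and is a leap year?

1964

Jan 1 advances by 2 weekdays after a leap year and by 1 after a common year.
1992: Jan 1 is Wednesday (leap).
1991: Tuesday
1990: Monday
1989: Sunday
1988: Friday (leap)
1987: Thursday
1986: Wednesday
1985: Tuesday
1984: Sunday (leap)
1983: Saturday
1982: Friday
1981: Thursday
1980: Tuesday (leap)
1979: Monday
1978: Sunday
1977: Saturday
1976: Thursday (leap)
1975: Wednesday
1974: Tuesday
1973: Monday
1972: Saturday (leap)
1971: Friday
1970: Thursday
1969: Wednesday
1968: Monday (leap)
1967: Sunday
1966: Saturday
1965: Friday
1964: Wednesday (leap)
1964 begins on a Wednesday and is a leap year.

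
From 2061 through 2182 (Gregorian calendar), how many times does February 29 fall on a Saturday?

4

Leap years in 2061–2182: 29 of them.
Feb 29 weekday advances by 5 (mod 7) from one leap year to the next four years later (or differs when a century non-leap intervenes).
Leap-day weekdays: 2064:Fri 2068:Wed 2072:Mon 2076:Sat✓ 2080:Thu 2084:Tue 2088:Sun 2092:Fri 2096:Wed 2104:Fri 2108:Wed 2112:Mon 2116:Sat✓ …(3 more)… 2132:Fri 2136:Wed 2140:Mon 2144:Sat✓ 2148:Thu 2152:Tue 2156:Sun 2160:Fri 2164:Wed 2168:Mon 2172:Sat✓ 2176:Thu 2180:Tue
Saturday: 2076, 2116, 2144, 2172 → 4.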